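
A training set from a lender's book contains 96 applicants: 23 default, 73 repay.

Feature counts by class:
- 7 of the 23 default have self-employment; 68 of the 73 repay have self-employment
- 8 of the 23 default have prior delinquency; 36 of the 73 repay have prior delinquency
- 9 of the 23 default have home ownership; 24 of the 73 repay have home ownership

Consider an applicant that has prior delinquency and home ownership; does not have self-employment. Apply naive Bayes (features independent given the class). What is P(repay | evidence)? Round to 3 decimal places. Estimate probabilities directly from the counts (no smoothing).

0.271

default: (23/96) × (16/23) × (8/23) × (9/23) ≈ 0.0226843
repay: (73/96) × (5/73) × (36/73) × (24/73) ≈ 0.00844436
P(repay | x) = 0.00844436 / 0.03112866 ≈ 0.271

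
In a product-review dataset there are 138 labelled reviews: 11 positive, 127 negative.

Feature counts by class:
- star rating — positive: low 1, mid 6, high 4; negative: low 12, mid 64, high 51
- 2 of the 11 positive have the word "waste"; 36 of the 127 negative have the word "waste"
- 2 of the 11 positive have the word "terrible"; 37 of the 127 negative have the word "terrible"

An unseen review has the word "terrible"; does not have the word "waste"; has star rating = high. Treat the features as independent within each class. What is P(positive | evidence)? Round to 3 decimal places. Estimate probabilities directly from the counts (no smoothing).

0.053

positive: (11/138) × (4/11) × (9/11) × (2/11) ≈ 0.00431189
negative: (127/138) × (51/127) × (91/127) × (37/127) ≈ 0.0771484
P(positive | x) = 0.00431189 / 0.08146029 ≈ 0.053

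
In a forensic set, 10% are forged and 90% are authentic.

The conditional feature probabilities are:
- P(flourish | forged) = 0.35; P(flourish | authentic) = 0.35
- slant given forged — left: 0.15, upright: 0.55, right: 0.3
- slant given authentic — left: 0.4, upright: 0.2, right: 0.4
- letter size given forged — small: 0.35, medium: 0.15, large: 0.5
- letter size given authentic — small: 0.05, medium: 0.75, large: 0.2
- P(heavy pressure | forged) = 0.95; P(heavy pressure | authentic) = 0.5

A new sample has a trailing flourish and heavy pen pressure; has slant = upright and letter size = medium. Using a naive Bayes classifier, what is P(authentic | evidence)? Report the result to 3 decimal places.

0.896

forged: 0.1 × 0.35 × 0.55 × 0.15 × 0.95 = 0.002743125
authentic: 0.9 × 0.35 × 0.2 × 0.75 × 0.5 = 0.023625
P(authentic | x) = 0.023625 / 0.026368125 ≈ 0.896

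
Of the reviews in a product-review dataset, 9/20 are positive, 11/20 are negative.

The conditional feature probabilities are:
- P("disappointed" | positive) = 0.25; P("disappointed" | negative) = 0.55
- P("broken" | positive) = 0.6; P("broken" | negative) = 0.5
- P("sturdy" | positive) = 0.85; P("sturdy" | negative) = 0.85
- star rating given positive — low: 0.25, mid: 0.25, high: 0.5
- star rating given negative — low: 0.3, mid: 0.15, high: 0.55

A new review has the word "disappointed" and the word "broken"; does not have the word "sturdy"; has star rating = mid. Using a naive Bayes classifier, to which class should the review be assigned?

positive: 0.45 × 0.25 × 0.6 × (1−0.85) × 0.25 = 0.00253125
negative: 0.55 × 0.55 × 0.5 × (1−0.85) × 0.15 = 0.003403125
Highest score → negative.

negative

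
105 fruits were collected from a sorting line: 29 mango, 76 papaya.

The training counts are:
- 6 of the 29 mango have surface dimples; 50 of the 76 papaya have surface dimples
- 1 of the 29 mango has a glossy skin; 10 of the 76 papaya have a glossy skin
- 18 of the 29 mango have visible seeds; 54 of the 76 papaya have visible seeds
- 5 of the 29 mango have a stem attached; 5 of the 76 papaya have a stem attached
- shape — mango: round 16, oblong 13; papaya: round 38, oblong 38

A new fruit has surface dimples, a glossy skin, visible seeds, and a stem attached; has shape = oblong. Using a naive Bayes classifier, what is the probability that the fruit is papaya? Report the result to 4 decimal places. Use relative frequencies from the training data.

mango: (29/105) × (6/29) × (1/29) × (18/29) × (5/29) × (13/29) ≈ 0.000094527
papaya: (76/105) × (50/76) × (10/76) × (54/76) × (5/76) × (38/76) ≈ 0.00146445
P(papaya | x) = 0.00146445 / 0.001558977 ≈ 0.9394

0.9394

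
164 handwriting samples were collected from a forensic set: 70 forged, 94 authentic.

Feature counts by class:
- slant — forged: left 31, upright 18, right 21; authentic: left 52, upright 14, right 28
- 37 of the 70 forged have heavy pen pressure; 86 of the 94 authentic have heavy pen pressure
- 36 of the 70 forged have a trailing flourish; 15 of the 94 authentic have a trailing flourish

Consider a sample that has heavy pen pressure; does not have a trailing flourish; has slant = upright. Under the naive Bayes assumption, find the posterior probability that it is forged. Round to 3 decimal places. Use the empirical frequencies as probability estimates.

0.300

forged: (70/164) × (18/70) × (37/70) × (34/70) ≈ 0.0281782
authentic: (94/164) × (14/94) × (86/94) × (79/94) ≈ 0.0656378
P(forged | x) = 0.0281782 / 0.093816 ≈ 0.300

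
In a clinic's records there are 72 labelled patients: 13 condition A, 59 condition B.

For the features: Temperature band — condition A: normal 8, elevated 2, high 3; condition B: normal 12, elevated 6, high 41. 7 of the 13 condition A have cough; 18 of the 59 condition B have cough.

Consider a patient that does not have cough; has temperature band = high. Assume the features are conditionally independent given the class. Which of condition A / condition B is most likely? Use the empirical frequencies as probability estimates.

condition B

condition A: (13/72) × (3/13) × (6/13) ≈ 0.0192308
condition B: (59/72) × (41/59) × (41/59) ≈ 0.395716
Highest score → condition B.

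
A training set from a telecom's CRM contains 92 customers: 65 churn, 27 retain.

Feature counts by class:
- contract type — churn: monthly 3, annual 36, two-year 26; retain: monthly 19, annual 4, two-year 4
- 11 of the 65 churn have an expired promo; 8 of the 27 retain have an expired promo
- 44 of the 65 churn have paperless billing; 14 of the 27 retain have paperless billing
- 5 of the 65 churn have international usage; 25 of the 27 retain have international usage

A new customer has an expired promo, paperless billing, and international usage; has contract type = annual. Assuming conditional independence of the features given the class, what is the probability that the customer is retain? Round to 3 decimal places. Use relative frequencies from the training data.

churn: (65/92) × (36/65) × (11/65) × (44/65) × (5/65) ≈ 0.00344818
retain: (27/92) × (4/27) × (8/27) × (14/27) × (25/27) ≈ 0.00618499
P(retain | x) = 0.00618499 / 0.00963317 ≈ 0.642

0.642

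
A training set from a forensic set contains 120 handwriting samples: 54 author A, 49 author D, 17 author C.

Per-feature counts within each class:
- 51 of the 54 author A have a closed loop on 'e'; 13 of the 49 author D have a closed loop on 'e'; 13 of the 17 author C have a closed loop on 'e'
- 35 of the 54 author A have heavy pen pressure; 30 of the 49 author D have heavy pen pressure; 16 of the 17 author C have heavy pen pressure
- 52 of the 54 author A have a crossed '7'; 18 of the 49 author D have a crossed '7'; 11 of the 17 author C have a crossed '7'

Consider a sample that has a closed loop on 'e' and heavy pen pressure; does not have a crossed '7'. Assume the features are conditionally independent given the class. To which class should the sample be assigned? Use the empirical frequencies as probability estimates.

author D

author A: (54/120) × (51/54) × (35/54) × (2/54) ≈ 0.0102023
author D: (49/120) × (13/49) × (30/49) × (31/49) ≈ 0.0419617
author C: (17/120) × (13/17) × (16/17) × (6/17) ≈ 0.0359862
Highest score → author D.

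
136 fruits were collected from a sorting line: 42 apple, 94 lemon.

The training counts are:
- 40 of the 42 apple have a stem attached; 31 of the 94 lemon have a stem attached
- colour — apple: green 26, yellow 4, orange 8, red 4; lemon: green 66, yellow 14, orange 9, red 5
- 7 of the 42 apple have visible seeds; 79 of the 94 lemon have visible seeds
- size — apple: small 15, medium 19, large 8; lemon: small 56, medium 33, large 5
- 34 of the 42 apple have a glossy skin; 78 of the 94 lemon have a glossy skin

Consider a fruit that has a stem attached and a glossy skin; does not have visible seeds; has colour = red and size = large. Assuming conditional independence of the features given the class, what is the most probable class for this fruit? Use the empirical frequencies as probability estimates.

apple: (42/136) × (40/42) × (4/42) × (35/42) × (8/42) × (34/42) ≈ 0.00359932
lemon: (94/136) × (31/94) × (5/94) × (15/94) × (5/94) × (78/94) ≈ 0.0000853959
Highest score → apple.

apple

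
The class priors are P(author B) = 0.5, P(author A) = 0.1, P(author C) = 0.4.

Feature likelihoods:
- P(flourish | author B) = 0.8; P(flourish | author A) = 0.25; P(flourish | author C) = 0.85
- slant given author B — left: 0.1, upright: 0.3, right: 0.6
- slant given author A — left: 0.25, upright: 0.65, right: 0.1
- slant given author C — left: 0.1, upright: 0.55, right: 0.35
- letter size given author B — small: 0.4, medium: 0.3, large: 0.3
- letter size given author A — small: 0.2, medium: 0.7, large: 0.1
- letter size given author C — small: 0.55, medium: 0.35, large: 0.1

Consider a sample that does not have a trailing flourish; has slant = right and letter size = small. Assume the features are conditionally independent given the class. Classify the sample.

author B

author B: 0.5 × (1−0.8) × 0.6 × 0.4 = 0.024
author A: 0.1 × (1−0.25) × 0.1 × 0.2 = 0.0015
author C: 0.4 × (1−0.85) × 0.35 × 0.55 = 0.01155
Highest score → author B.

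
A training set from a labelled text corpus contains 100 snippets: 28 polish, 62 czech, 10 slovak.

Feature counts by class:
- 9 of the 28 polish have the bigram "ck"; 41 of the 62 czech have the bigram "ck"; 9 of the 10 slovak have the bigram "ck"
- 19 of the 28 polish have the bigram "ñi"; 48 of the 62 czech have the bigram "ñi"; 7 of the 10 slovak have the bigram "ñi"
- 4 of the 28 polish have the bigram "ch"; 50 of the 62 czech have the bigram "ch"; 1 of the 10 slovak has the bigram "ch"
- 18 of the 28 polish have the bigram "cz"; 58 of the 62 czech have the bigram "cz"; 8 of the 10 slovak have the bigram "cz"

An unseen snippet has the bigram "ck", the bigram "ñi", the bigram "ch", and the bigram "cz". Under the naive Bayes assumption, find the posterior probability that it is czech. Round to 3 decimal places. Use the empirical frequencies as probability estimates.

0.957

polish: (28/100) × (9/28) × (19/28) × (4/28) × (18/28) ≈ 0.0056086
czech: (62/100) × (41/62) × (48/62) × (50/62) × (58/62) ≈ 0.239468
slovak: (10/100) × (9/10) × (7/10) × (1/10) × (8/10) = 0.00504
P(czech | x) = 0.239468 / 0.2501166 ≈ 0.957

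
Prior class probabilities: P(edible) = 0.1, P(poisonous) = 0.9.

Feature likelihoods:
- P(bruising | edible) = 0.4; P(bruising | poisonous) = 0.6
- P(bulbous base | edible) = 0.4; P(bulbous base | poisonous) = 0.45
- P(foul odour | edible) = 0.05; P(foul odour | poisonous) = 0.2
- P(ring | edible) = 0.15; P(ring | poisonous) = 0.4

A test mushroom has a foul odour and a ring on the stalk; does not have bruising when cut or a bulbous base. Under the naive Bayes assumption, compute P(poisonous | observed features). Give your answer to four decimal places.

0.9832

edible: 0.1 × (1−0.4) × (1−0.4) × 0.05 × 0.15 = 0.00027
poisonous: 0.9 × (1−0.6) × (1−0.45) × 0.2 × 0.4 = 0.01584
P(poisonous | x) = 0.01584 / 0.01611 ≈ 0.9832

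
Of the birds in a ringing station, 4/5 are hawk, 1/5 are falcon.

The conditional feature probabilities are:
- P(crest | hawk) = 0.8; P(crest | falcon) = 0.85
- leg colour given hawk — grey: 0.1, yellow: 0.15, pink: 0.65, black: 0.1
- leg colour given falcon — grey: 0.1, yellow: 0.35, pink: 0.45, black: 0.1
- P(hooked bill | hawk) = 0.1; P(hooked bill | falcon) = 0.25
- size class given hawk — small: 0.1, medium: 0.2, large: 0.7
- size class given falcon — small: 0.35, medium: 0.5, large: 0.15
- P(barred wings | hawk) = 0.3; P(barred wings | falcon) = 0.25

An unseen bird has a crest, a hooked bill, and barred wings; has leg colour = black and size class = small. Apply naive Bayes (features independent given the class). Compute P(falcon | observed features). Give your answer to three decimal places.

hawk: 0.8 × 0.8 × 0.1 × 0.1 × 0.1 × 0.3 = 0.000192
falcon: 0.2 × 0.85 × 0.1 × 0.25 × 0.35 × 0.25 = 0.000371875
P(falcon | x) = 0.000371875 / 0.000563875 ≈ 0.659

0.659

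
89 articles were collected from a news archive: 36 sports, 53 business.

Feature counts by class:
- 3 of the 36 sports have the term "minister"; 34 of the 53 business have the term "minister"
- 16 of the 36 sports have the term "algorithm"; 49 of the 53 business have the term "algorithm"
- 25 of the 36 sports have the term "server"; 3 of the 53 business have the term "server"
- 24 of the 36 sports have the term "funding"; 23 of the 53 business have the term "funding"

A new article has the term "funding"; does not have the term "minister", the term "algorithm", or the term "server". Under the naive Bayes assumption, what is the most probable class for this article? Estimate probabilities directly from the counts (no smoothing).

sports

sports: (36/89) × (33/36) × (20/36) × (11/36) × (24/36) ≈ 0.0419614
business: (53/89) × (19/53) × (4/53) × (50/53) × (23/53) ≈ 0.0065962
Highest score → sports.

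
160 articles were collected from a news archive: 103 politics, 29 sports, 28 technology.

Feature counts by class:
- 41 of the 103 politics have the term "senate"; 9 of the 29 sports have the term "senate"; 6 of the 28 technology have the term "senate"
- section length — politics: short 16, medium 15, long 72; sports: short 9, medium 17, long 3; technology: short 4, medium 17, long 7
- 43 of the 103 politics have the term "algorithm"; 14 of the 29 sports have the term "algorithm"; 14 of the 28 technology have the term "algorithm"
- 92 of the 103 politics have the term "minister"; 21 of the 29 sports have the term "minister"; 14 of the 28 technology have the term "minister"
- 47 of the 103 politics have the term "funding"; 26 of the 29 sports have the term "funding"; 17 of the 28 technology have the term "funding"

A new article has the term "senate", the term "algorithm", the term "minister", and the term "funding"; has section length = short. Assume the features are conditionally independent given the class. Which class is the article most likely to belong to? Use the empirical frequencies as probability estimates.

politics: (103/160) × (41/103) × (16/103) × (43/103) × (92/103) × (47/103) ≈ 0.00677313
sports: (29/160) × (9/29) × (9/29) × (14/29) × (21/29) × (26/29) ≈ 0.00547134
technology: (28/160) × (6/28) × (4/28) × (14/28) × (14/28) × (17/28) ≈ 0.000813138
Highest score → politics.

politics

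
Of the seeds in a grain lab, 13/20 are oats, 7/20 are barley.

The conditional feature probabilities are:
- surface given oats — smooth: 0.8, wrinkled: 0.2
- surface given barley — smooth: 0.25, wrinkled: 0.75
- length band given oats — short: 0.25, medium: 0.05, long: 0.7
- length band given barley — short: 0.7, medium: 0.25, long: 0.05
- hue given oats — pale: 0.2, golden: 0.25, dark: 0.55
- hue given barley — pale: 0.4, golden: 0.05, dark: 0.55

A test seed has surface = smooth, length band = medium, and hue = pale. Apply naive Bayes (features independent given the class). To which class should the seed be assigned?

oats: 0.65 × 0.8 × 0.05 × 0.2 = 0.0052
barley: 0.35 × 0.25 × 0.25 × 0.4 = 0.00875
Highest score → barley.

barley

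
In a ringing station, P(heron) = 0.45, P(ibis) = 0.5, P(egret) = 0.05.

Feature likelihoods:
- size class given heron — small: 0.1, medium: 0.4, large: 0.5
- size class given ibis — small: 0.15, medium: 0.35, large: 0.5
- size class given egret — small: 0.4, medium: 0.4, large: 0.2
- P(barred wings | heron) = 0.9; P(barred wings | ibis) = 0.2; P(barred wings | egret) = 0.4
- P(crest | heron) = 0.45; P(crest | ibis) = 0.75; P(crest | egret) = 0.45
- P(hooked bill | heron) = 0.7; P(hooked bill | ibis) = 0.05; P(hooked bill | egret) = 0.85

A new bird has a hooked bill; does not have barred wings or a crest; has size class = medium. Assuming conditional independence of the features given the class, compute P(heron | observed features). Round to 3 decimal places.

heron: 0.45 × 0.4 × (1−0.9) × (1−0.45) × 0.7 = 0.00693
ibis: 0.5 × 0.35 × (1−0.2) × (1−0.75) × 0.05 = 0.00175
egret: 0.05 × 0.4 × (1−0.4) × (1−0.45) × 0.85 = 0.00561
P(heron | x) = 0.00693 / 0.01429 ≈ 0.485

0.485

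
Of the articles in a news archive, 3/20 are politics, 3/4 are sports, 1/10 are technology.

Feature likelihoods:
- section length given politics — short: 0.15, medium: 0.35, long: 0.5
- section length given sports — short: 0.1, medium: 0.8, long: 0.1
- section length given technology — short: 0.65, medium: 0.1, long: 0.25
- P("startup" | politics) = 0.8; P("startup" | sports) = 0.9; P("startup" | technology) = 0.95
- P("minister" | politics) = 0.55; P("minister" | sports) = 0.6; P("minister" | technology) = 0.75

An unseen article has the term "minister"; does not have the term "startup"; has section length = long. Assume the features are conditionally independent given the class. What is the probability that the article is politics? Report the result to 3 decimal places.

politics: 0.15 × 0.5 × (1−0.8) × 0.55 = 0.00825
sports: 0.75 × 0.1 × (1−0.9) × 0.6 = 0.0045
technology: 0.1 × 0.25 × (1−0.95) × 0.75 = 0.0009375
P(politics | x) = 0.00825 / 0.0136875 ≈ 0.603

0.603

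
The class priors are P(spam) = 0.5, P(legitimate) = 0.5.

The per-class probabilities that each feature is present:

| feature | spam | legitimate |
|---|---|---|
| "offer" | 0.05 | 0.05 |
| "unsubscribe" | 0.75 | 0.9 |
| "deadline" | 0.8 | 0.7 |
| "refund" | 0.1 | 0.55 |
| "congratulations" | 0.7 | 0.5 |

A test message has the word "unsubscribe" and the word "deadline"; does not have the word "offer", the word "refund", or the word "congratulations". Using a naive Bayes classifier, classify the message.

spam

spam: 0.5 × (1−0.05) × 0.75 × 0.8 × (1−0.1) × (1−0.7) = 0.07695
legitimate: 0.5 × (1−0.05) × 0.9 × 0.7 × (1−0.55) × (1−0.5) = 0.06733125
Highest score → spam.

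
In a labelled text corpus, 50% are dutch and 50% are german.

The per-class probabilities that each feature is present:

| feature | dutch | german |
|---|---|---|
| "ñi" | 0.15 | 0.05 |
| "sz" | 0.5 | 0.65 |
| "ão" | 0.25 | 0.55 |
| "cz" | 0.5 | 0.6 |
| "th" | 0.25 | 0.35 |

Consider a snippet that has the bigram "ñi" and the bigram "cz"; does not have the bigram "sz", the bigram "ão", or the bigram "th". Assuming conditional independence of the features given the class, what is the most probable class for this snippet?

dutch: 0.5 × 0.15 × (1−0.5) × (1−0.25) × 0.5 × (1−0.25) = 0.010546875
german: 0.5 × 0.05 × (1−0.65) × (1−0.55) × 0.6 × (1−0.35) = 0.001535625
Highest score → dutch.

dutch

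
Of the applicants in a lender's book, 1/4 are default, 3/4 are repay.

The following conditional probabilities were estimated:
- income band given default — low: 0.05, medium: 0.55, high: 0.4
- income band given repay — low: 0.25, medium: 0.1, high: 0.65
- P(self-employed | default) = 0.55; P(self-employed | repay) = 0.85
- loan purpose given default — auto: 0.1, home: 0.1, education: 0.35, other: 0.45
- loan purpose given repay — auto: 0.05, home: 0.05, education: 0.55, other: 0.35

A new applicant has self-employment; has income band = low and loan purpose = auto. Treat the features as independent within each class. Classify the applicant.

default: 0.25 × 0.05 × 0.55 × 0.1 = 0.0006875
repay: 0.75 × 0.25 × 0.85 × 0.05 = 0.00796875
Highest score → repay.

repay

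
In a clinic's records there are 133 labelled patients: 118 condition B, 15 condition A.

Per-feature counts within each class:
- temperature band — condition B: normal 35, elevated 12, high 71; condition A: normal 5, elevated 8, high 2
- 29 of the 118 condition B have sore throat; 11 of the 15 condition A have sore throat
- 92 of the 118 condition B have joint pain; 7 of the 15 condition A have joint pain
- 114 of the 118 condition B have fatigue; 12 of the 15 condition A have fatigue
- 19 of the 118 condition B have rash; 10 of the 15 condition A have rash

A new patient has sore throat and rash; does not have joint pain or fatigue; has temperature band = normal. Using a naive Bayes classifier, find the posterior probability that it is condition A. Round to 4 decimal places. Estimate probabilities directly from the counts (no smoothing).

condition B: (118/133) × (35/118) × (29/118) × (26/118) × (4/118) × (19/118) ≈ 0.000077781
condition A: (15/133) × (5/15) × (11/15) × (8/15) × (3/15) × (10/15) ≈ 0.00196046
P(condition A | x) = 0.00196046 / 0.002038241 ≈ 0.9618

0.9618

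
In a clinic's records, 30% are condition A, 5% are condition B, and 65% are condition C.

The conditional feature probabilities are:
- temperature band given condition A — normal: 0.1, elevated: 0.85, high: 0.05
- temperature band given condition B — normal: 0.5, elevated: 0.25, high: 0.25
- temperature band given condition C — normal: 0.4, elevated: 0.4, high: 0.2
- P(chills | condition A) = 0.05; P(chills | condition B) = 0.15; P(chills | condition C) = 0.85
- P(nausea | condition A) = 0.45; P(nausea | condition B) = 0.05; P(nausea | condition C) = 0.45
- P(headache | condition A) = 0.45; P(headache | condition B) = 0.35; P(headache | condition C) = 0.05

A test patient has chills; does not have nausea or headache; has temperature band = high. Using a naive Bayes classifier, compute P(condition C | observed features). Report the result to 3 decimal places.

0.977

condition A: 0.3 × 0.05 × 0.05 × (1−0.45) × (1−0.45) = 0.000226875
condition B: 0.05 × 0.25 × 0.15 × (1−0.05) × (1−0.35) = 0.0011578125
condition C: 0.65 × 0.2 × 0.85 × (1−0.45) × (1−0.05) = 0.05773625
P(condition C | x) = 0.05773625 / 0.0591209375 ≈ 0.977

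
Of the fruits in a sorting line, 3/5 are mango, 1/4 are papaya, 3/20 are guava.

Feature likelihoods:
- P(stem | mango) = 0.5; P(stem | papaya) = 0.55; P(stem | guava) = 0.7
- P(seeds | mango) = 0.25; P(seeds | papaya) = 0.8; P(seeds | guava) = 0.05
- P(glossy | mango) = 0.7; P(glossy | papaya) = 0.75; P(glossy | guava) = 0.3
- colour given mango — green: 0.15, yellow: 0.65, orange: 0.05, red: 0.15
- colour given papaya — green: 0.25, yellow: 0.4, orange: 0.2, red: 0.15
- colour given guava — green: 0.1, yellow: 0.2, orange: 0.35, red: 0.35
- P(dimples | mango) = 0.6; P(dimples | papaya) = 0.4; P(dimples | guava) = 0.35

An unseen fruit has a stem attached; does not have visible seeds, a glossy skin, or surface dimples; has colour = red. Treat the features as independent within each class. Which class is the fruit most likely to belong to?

mango: 0.6 × 0.5 × (1−0.25) × (1−0.7) × 0.15 × (1−0.6) = 0.00405
papaya: 0.25 × 0.55 × (1−0.8) × (1−0.75) × 0.15 × (1−0.4) = 0.00061875
guava: 0.15 × 0.7 × (1−0.05) × (1−0.3) × 0.35 × (1−0.35) = 0.0158851875
Highest score → guava.

guava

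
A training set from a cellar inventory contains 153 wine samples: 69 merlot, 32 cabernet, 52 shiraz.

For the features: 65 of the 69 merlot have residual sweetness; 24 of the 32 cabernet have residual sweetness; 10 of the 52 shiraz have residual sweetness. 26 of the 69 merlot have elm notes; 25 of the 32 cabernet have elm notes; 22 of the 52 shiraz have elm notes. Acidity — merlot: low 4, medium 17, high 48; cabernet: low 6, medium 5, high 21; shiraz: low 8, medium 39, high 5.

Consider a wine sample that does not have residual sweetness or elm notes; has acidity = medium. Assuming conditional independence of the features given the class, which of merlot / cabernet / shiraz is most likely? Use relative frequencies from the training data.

merlot: (69/153) × (4/69) × (43/69) × (17/69) ≈ 0.0040141
cabernet: (32/153) × (8/32) × (7/32) × (5/32) ≈ 0.00178717
shiraz: (52/153) × (42/52) × (30/52) × (39/52) ≈ 0.118778
Highest score → shiraz.

shiraz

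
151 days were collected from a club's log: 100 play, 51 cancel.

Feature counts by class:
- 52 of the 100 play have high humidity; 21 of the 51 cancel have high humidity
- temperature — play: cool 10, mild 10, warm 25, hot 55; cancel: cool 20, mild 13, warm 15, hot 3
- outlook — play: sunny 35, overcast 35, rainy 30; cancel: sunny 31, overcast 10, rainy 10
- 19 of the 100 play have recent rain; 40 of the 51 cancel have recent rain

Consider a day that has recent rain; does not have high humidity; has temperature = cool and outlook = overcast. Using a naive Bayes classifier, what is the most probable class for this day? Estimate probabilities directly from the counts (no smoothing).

cancel

play: (100/151) × (48/100) × (10/100) × (35/100) × (19/100) ≈ 0.00211391
cancel: (51/151) × (30/51) × (20/51) × (10/51) × (40/51) ≈ 0.0119818
Highest score → cancel.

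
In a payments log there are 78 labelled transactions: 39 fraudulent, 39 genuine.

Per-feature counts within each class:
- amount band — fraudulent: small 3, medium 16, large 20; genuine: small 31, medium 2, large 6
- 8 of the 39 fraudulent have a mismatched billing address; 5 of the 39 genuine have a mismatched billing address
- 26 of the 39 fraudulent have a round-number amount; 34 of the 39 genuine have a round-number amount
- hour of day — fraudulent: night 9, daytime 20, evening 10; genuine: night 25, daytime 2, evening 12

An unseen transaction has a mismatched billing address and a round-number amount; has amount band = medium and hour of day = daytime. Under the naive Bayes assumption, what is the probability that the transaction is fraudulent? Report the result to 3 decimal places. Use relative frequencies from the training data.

0.990

fraudulent: (39/78) × (16/39) × (8/39) × (26/39) × (20/39) ≈ 0.0143855
genuine: (39/78) × (2/39) × (5/39) × (34/39) × (2/39) ≈ 0.000146967
P(fraudulent | x) = 0.0143855 / 0.014532467 ≈ 0.990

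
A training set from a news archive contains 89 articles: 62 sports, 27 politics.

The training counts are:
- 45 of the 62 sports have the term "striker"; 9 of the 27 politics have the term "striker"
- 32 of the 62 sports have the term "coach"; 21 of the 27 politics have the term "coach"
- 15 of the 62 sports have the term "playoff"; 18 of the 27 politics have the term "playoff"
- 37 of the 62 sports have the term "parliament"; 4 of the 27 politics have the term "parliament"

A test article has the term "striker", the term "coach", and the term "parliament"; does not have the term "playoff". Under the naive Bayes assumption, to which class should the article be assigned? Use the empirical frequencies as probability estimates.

sports: (62/89) × (45/62) × (32/62) × (47/62) × (37/62) ≈ 0.118058
politics: (27/89) × (9/27) × (21/27) × (9/27) × (4/27) ≈ 0.00388403
Highest score → sports.

sports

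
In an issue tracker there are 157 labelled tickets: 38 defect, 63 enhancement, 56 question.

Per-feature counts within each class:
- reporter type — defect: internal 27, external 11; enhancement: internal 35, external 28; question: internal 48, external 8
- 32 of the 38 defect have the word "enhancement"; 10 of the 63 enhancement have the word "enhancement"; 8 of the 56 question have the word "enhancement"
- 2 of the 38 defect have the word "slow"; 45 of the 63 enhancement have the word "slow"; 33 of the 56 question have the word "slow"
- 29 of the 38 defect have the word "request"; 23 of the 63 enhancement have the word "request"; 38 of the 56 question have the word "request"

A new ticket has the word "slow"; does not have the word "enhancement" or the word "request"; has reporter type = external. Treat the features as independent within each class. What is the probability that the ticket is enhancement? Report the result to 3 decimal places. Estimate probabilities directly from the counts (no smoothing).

defect: (38/157) × (11/38) × (6/38) × (2/38) × (9/38) ≈ 0.000137901
enhancement: (63/157) × (28/63) × (53/63) × (45/63) × (40/63) ≈ 0.0680433
question: (56/157) × (8/56) × (48/56) × (33/56) × (18/56) ≈ 0.00827283
P(enhancement | x) = 0.0680433 / 0.076454031 ≈ 0.890

0.890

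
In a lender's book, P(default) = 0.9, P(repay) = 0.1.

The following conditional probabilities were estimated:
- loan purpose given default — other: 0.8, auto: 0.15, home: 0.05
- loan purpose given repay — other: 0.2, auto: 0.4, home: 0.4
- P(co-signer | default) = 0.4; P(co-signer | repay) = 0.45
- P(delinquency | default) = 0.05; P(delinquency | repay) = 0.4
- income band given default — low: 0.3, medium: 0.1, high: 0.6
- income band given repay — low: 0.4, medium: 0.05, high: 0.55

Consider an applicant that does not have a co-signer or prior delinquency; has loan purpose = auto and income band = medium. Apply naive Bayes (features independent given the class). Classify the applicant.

default: 0.9 × 0.15 × (1−0.4) × (1−0.05) × 0.1 = 0.007695
repay: 0.1 × 0.4 × (1−0.45) × (1−0.4) × 0.05 = 0.00066
Highest score → default.

default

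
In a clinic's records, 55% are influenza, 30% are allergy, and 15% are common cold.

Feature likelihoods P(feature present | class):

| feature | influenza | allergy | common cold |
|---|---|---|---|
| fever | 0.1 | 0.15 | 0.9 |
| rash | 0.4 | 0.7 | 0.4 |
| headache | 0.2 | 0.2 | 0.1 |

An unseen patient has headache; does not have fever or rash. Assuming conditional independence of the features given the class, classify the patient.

influenza: 0.55 × (1−0.1) × (1−0.4) × 0.2 = 0.0594
allergy: 0.3 × (1−0.15) × (1−0.7) × 0.2 = 0.0153
common cold: 0.15 × (1−0.9) × (1−0.4) × 0.1 = 0.0009
Highest score → influenza.

influenza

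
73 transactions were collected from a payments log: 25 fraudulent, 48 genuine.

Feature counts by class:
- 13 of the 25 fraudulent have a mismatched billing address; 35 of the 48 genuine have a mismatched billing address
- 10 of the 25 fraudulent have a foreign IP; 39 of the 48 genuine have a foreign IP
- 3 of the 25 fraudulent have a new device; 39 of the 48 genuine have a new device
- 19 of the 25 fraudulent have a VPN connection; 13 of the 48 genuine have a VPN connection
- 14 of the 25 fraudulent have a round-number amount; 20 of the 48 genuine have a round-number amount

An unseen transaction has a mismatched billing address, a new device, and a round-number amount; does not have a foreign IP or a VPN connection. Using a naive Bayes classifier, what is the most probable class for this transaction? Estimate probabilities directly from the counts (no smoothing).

genuine

fraudulent: (25/73) × (13/25) × (15/25) × (3/25) × (6/25) × (14/25) ≈ 0.00172327
genuine: (48/73) × (35/48) × (9/48) × (39/48) × (35/48) × (20/48) ≈ 0.0221914
Highest score → genuine.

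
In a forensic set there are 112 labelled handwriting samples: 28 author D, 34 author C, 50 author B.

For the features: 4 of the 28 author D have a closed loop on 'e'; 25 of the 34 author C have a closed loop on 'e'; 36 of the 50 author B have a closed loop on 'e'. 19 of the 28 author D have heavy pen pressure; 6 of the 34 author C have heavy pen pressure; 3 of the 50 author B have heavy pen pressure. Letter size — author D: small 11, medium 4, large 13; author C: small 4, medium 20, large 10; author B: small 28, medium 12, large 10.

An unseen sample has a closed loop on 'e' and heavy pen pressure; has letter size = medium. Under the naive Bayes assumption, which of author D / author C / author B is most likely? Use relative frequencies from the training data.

author C

author D: (28/112) × (4/28) × (19/28) × (4/28) ≈ 0.0034621
author C: (34/112) × (25/34) × (6/34) × (20/34) ≈ 0.023171
author B: (50/112) × (36/50) × (3/50) × (12/50) ≈ 0.00462857
Highest score → author C.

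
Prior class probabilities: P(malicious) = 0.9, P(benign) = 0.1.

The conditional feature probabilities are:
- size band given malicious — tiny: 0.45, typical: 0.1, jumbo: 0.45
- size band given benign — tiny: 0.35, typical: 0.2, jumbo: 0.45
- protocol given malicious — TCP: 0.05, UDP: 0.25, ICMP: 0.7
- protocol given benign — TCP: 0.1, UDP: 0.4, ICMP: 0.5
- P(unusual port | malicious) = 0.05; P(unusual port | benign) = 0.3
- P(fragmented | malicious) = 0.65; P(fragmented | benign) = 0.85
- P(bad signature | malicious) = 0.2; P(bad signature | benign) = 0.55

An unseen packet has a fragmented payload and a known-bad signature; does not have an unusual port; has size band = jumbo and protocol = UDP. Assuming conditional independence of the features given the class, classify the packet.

malicious

malicious: 0.9 × 0.45 × 0.25 × (1−0.05) × 0.65 × 0.2 = 0.012504375
benign: 0.1 × 0.45 × 0.4 × (1−0.3) × 0.85 × 0.55 = 0.0058905
Highest score → malicious.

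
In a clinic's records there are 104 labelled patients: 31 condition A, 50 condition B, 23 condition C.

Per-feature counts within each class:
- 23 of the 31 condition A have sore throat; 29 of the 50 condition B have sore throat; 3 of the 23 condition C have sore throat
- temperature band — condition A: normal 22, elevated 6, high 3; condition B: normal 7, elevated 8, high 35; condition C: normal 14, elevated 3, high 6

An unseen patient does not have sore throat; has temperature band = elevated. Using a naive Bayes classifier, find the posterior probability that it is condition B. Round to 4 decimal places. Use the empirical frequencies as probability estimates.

0.4470

condition A: (31/104) × (8/31) × (6/31) ≈ 0.0148883
condition B: (50/104) × (21/50) × (8/50) ≈ 0.0323077
condition C: (23/104) × (20/23) × (3/23) ≈ 0.0250836
P(condition B | x) = 0.0323077 / 0.0722796 ≈ 0.4470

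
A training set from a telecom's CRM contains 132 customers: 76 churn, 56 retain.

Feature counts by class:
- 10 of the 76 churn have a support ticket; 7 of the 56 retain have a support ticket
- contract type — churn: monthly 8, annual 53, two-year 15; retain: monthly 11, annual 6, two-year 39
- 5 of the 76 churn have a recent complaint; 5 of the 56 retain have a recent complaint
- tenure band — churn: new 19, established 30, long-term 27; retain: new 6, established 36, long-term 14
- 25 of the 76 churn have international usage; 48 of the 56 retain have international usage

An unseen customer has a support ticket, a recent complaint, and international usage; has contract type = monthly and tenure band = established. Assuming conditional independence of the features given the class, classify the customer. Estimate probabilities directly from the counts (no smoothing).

churn: (76/132) × (10/76) × (8/76) × (5/76) × (30/76) × (25/76) ≈ 0.0000681229
retain: (56/132) × (7/56) × (11/56) × (5/56) × (36/56) × (48/56) ≈ 0.000512482
Highest score → retain.

retain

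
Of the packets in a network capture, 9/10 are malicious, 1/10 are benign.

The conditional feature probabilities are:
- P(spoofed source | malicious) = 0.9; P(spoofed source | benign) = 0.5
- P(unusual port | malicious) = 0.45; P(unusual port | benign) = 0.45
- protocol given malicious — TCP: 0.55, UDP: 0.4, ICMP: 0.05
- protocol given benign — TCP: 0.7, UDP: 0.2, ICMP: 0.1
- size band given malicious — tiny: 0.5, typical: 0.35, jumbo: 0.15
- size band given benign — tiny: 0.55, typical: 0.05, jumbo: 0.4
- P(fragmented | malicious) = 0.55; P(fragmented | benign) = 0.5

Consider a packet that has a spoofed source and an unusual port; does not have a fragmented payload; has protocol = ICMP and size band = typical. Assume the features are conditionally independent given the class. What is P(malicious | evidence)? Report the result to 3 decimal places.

malicious: 0.9 × 0.9 × 0.45 × 0.05 × 0.35 × (1−0.55) = 0.0028704375
benign: 0.1 × 0.5 × 0.45 × 0.1 × 0.05 × (1−0.5) = 0.00005625
P(malicious | x) = 0.0028704375 / 0.0029266875 ≈ 0.981

0.981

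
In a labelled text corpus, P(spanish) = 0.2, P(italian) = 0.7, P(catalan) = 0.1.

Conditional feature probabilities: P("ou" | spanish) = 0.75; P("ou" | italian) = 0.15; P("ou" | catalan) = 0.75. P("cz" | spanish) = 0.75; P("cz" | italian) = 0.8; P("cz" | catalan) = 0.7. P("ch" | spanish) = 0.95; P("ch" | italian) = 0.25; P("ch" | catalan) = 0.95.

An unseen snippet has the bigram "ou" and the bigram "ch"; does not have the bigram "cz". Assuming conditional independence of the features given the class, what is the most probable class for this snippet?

spanish

spanish: 0.2 × 0.75 × (1−0.75) × 0.95 = 0.035625
italian: 0.7 × 0.15 × (1−0.8) × 0.25 = 0.00525
catalan: 0.1 × 0.75 × (1−0.7) × 0.95 = 0.021375
Highest score → spanish.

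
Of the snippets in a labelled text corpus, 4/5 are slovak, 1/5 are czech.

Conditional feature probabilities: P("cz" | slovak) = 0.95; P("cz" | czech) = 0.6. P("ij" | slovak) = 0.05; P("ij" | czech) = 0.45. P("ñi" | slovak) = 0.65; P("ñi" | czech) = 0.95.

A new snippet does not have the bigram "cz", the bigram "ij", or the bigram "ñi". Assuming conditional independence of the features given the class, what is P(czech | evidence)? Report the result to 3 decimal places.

0.142

slovak: 0.8 × (1−0.95) × (1−0.05) × (1−0.65) = 0.0133
czech: 0.2 × (1−0.6) × (1−0.45) × (1−0.95) = 0.0022
P(czech | x) = 0.0022 / 0.0155 ≈ 0.142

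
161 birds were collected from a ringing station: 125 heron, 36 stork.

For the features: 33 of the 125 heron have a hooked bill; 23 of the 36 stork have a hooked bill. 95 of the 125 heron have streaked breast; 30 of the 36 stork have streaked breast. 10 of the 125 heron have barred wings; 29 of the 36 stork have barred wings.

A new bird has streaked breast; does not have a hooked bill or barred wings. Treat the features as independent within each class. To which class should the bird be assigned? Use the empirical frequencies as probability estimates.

heron

heron: (125/161) × (92/125) × (95/125) × (115/125) ≈ 0.399543
stork: (36/161) × (13/36) × (30/36) × (7/36) ≈ 0.0130837
Highest score → heron.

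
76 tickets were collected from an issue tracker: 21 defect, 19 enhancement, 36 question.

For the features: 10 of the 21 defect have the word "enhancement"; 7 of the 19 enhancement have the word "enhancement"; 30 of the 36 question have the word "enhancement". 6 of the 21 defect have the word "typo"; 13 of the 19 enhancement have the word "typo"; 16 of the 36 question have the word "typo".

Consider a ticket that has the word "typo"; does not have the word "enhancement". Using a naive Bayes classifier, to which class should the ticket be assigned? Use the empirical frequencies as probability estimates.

enhancement

defect: (21/76) × (11/21) × (6/21) ≈ 0.0413534
enhancement: (19/76) × (12/19) × (13/19) ≈ 0.108033
question: (36/76) × (6/36) × (16/36) ≈ 0.0350877
Highest score → enhancement.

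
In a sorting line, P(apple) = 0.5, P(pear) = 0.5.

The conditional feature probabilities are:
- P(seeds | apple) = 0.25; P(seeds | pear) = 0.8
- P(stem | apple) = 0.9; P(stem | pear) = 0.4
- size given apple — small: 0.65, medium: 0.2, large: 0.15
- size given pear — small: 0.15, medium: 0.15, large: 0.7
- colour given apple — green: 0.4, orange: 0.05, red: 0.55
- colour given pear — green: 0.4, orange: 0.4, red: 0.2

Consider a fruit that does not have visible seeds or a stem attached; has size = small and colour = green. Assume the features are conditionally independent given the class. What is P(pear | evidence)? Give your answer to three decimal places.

apple: 0.5 × (1−0.25) × (1−0.9) × 0.65 × 0.4 = 0.00975
pear: 0.5 × (1−0.8) × (1−0.4) × 0.15 × 0.4 = 0.0036
P(pear | x) = 0.0036 / 0.01335 ≈ 0.270

0.270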